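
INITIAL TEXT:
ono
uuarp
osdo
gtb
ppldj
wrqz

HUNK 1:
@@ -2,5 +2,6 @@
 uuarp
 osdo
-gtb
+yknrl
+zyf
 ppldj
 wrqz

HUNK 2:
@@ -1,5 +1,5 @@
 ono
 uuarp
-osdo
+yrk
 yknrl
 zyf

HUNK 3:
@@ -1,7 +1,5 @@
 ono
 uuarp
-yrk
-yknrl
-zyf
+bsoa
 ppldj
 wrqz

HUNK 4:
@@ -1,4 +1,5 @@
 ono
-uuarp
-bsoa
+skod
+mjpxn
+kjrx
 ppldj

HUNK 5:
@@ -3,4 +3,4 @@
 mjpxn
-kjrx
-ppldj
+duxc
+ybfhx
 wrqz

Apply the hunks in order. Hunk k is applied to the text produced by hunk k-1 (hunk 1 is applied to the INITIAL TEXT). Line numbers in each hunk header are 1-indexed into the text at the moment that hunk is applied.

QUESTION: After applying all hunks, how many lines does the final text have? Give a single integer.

Answer: 6

Derivation:
Hunk 1: at line 2 remove [gtb] add [yknrl,zyf] -> 7 lines: ono uuarp osdo yknrl zyf ppldj wrqz
Hunk 2: at line 1 remove [osdo] add [yrk] -> 7 lines: ono uuarp yrk yknrl zyf ppldj wrqz
Hunk 3: at line 1 remove [yrk,yknrl,zyf] add [bsoa] -> 5 lines: ono uuarp bsoa ppldj wrqz
Hunk 4: at line 1 remove [uuarp,bsoa] add [skod,mjpxn,kjrx] -> 6 lines: ono skod mjpxn kjrx ppldj wrqz
Hunk 5: at line 3 remove [kjrx,ppldj] add [duxc,ybfhx] -> 6 lines: ono skod mjpxn duxc ybfhx wrqz
Final line count: 6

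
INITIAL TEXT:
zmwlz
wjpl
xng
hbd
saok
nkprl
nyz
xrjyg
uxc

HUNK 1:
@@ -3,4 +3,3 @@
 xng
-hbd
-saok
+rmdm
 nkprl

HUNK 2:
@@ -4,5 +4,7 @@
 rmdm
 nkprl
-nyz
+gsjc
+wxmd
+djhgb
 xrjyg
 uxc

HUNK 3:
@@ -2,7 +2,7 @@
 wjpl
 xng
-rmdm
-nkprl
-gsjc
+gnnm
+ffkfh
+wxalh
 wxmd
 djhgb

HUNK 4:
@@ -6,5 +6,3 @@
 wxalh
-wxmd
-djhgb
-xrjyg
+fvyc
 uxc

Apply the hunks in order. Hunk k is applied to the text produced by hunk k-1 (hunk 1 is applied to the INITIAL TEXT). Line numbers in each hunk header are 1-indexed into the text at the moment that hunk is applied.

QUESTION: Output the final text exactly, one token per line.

Hunk 1: at line 3 remove [hbd,saok] add [rmdm] -> 8 lines: zmwlz wjpl xng rmdm nkprl nyz xrjyg uxc
Hunk 2: at line 4 remove [nyz] add [gsjc,wxmd,djhgb] -> 10 lines: zmwlz wjpl xng rmdm nkprl gsjc wxmd djhgb xrjyg uxc
Hunk 3: at line 2 remove [rmdm,nkprl,gsjc] add [gnnm,ffkfh,wxalh] -> 10 lines: zmwlz wjpl xng gnnm ffkfh wxalh wxmd djhgb xrjyg uxc
Hunk 4: at line 6 remove [wxmd,djhgb,xrjyg] add [fvyc] -> 8 lines: zmwlz wjpl xng gnnm ffkfh wxalh fvyc uxc

Answer: zmwlz
wjpl
xng
gnnm
ffkfh
wxalh
fvyc
uxc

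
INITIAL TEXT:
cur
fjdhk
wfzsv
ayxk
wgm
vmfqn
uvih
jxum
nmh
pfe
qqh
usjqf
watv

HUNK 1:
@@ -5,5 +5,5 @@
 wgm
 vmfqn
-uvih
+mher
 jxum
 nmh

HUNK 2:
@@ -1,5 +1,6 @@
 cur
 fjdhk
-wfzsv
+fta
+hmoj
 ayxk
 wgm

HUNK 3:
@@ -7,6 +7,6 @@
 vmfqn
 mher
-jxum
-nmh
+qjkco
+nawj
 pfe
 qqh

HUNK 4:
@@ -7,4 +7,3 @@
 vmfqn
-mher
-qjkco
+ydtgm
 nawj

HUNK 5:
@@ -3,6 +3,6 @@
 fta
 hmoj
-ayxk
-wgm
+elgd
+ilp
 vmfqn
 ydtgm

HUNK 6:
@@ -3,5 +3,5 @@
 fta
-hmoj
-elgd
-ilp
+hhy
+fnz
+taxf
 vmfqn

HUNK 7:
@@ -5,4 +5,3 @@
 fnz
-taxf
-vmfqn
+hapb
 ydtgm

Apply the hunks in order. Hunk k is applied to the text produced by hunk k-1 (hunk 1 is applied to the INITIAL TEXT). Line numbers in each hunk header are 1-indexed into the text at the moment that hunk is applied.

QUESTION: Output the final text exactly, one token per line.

Answer: cur
fjdhk
fta
hhy
fnz
hapb
ydtgm
nawj
pfe
qqh
usjqf
watv

Derivation:
Hunk 1: at line 5 remove [uvih] add [mher] -> 13 lines: cur fjdhk wfzsv ayxk wgm vmfqn mher jxum nmh pfe qqh usjqf watv
Hunk 2: at line 1 remove [wfzsv] add [fta,hmoj] -> 14 lines: cur fjdhk fta hmoj ayxk wgm vmfqn mher jxum nmh pfe qqh usjqf watv
Hunk 3: at line 7 remove [jxum,nmh] add [qjkco,nawj] -> 14 lines: cur fjdhk fta hmoj ayxk wgm vmfqn mher qjkco nawj pfe qqh usjqf watv
Hunk 4: at line 7 remove [mher,qjkco] add [ydtgm] -> 13 lines: cur fjdhk fta hmoj ayxk wgm vmfqn ydtgm nawj pfe qqh usjqf watv
Hunk 5: at line 3 remove [ayxk,wgm] add [elgd,ilp] -> 13 lines: cur fjdhk fta hmoj elgd ilp vmfqn ydtgm nawj pfe qqh usjqf watv
Hunk 6: at line 3 remove [hmoj,elgd,ilp] add [hhy,fnz,taxf] -> 13 lines: cur fjdhk fta hhy fnz taxf vmfqn ydtgm nawj pfe qqh usjqf watv
Hunk 7: at line 5 remove [taxf,vmfqn] add [hapb] -> 12 lines: cur fjdhk fta hhy fnz hapb ydtgm nawj pfe qqh usjqf watv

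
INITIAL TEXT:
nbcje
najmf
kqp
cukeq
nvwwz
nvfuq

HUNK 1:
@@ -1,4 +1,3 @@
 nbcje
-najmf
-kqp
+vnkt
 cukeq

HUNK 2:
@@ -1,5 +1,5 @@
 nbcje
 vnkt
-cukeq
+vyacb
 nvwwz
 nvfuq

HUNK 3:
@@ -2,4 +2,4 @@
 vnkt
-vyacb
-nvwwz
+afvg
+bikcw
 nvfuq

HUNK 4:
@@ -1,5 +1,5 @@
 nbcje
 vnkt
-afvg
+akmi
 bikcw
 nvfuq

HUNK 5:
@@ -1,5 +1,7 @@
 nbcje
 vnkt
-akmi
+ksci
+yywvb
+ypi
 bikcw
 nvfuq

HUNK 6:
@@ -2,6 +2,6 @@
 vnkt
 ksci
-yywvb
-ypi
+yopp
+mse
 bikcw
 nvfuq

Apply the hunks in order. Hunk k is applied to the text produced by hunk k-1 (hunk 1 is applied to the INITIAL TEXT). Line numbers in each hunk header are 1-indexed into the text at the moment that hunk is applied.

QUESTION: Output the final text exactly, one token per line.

Answer: nbcje
vnkt
ksci
yopp
mse
bikcw
nvfuq

Derivation:
Hunk 1: at line 1 remove [najmf,kqp] add [vnkt] -> 5 lines: nbcje vnkt cukeq nvwwz nvfuq
Hunk 2: at line 1 remove [cukeq] add [vyacb] -> 5 lines: nbcje vnkt vyacb nvwwz nvfuq
Hunk 3: at line 2 remove [vyacb,nvwwz] add [afvg,bikcw] -> 5 lines: nbcje vnkt afvg bikcw nvfuq
Hunk 4: at line 1 remove [afvg] add [akmi] -> 5 lines: nbcje vnkt akmi bikcw nvfuq
Hunk 5: at line 1 remove [akmi] add [ksci,yywvb,ypi] -> 7 lines: nbcje vnkt ksci yywvb ypi bikcw nvfuq
Hunk 6: at line 2 remove [yywvb,ypi] add [yopp,mse] -> 7 lines: nbcje vnkt ksci yopp mse bikcw nvfuq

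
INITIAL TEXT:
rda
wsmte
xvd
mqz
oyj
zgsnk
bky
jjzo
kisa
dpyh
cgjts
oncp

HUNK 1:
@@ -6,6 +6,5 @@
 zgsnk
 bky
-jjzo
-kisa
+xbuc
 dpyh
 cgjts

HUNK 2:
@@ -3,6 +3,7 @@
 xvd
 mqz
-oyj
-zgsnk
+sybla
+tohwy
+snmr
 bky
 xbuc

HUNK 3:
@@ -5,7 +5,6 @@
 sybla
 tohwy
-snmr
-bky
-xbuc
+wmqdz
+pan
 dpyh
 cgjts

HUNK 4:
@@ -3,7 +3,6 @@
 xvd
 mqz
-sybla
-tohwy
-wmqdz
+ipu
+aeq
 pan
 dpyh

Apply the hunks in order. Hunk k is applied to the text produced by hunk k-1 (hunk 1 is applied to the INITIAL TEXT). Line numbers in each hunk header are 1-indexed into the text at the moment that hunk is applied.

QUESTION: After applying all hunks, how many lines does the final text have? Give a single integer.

Hunk 1: at line 6 remove [jjzo,kisa] add [xbuc] -> 11 lines: rda wsmte xvd mqz oyj zgsnk bky xbuc dpyh cgjts oncp
Hunk 2: at line 3 remove [oyj,zgsnk] add [sybla,tohwy,snmr] -> 12 lines: rda wsmte xvd mqz sybla tohwy snmr bky xbuc dpyh cgjts oncp
Hunk 3: at line 5 remove [snmr,bky,xbuc] add [wmqdz,pan] -> 11 lines: rda wsmte xvd mqz sybla tohwy wmqdz pan dpyh cgjts oncp
Hunk 4: at line 3 remove [sybla,tohwy,wmqdz] add [ipu,aeq] -> 10 lines: rda wsmte xvd mqz ipu aeq pan dpyh cgjts oncp
Final line count: 10

Answer: 10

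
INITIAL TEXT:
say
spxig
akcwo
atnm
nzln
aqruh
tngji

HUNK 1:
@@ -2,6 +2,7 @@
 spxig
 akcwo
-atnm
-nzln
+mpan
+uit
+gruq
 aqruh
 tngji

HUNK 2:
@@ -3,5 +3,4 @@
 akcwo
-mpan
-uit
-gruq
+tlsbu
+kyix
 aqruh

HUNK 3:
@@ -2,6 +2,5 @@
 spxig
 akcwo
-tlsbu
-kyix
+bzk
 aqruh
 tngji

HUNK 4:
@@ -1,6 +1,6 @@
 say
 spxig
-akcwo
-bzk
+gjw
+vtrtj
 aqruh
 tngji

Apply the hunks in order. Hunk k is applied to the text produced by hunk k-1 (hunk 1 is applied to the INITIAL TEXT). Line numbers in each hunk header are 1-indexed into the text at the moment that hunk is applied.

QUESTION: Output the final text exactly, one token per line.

Hunk 1: at line 2 remove [atnm,nzln] add [mpan,uit,gruq] -> 8 lines: say spxig akcwo mpan uit gruq aqruh tngji
Hunk 2: at line 3 remove [mpan,uit,gruq] add [tlsbu,kyix] -> 7 lines: say spxig akcwo tlsbu kyix aqruh tngji
Hunk 3: at line 2 remove [tlsbu,kyix] add [bzk] -> 6 lines: say spxig akcwo bzk aqruh tngji
Hunk 4: at line 1 remove [akcwo,bzk] add [gjw,vtrtj] -> 6 lines: say spxig gjw vtrtj aqruh tngji

Answer: say
spxig
gjw
vtrtj
aqruh
tngji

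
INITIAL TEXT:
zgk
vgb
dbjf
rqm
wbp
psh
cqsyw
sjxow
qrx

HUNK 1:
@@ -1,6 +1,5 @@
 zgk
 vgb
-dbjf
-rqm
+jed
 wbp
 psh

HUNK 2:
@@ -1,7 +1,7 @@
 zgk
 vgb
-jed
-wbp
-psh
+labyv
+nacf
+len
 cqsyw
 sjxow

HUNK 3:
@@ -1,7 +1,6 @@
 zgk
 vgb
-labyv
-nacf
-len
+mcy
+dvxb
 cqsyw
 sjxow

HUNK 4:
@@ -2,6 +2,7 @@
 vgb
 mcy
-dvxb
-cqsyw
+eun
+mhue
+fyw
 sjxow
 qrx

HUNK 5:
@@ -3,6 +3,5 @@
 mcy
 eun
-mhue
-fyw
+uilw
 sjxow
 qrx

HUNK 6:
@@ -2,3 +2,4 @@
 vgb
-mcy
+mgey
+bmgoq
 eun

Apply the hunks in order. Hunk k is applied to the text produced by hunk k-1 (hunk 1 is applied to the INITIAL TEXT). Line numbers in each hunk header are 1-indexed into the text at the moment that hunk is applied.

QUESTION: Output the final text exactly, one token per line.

Answer: zgk
vgb
mgey
bmgoq
eun
uilw
sjxow
qrx

Derivation:
Hunk 1: at line 1 remove [dbjf,rqm] add [jed] -> 8 lines: zgk vgb jed wbp psh cqsyw sjxow qrx
Hunk 2: at line 1 remove [jed,wbp,psh] add [labyv,nacf,len] -> 8 lines: zgk vgb labyv nacf len cqsyw sjxow qrx
Hunk 3: at line 1 remove [labyv,nacf,len] add [mcy,dvxb] -> 7 lines: zgk vgb mcy dvxb cqsyw sjxow qrx
Hunk 4: at line 2 remove [dvxb,cqsyw] add [eun,mhue,fyw] -> 8 lines: zgk vgb mcy eun mhue fyw sjxow qrx
Hunk 5: at line 3 remove [mhue,fyw] add [uilw] -> 7 lines: zgk vgb mcy eun uilw sjxow qrx
Hunk 6: at line 2 remove [mcy] add [mgey,bmgoq] -> 8 lines: zgk vgb mgey bmgoq eun uilw sjxow qrx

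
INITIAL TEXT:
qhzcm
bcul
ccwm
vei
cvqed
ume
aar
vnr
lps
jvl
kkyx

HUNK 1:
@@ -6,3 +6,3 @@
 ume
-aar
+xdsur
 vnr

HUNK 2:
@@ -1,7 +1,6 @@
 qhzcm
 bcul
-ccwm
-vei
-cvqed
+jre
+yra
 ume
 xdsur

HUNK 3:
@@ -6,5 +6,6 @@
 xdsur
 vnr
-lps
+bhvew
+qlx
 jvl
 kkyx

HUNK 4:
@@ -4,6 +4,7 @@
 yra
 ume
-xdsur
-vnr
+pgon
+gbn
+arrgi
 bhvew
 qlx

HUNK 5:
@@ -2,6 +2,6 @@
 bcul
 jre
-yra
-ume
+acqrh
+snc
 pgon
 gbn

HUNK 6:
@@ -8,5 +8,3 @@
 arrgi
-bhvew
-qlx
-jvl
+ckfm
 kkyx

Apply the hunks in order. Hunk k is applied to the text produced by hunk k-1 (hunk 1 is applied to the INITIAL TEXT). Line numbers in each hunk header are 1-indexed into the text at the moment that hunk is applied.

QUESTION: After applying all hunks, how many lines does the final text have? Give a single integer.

Hunk 1: at line 6 remove [aar] add [xdsur] -> 11 lines: qhzcm bcul ccwm vei cvqed ume xdsur vnr lps jvl kkyx
Hunk 2: at line 1 remove [ccwm,vei,cvqed] add [jre,yra] -> 10 lines: qhzcm bcul jre yra ume xdsur vnr lps jvl kkyx
Hunk 3: at line 6 remove [lps] add [bhvew,qlx] -> 11 lines: qhzcm bcul jre yra ume xdsur vnr bhvew qlx jvl kkyx
Hunk 4: at line 4 remove [xdsur,vnr] add [pgon,gbn,arrgi] -> 12 lines: qhzcm bcul jre yra ume pgon gbn arrgi bhvew qlx jvl kkyx
Hunk 5: at line 2 remove [yra,ume] add [acqrh,snc] -> 12 lines: qhzcm bcul jre acqrh snc pgon gbn arrgi bhvew qlx jvl kkyx
Hunk 6: at line 8 remove [bhvew,qlx,jvl] add [ckfm] -> 10 lines: qhzcm bcul jre acqrh snc pgon gbn arrgi ckfm kkyx
Final line count: 10

Answer: 10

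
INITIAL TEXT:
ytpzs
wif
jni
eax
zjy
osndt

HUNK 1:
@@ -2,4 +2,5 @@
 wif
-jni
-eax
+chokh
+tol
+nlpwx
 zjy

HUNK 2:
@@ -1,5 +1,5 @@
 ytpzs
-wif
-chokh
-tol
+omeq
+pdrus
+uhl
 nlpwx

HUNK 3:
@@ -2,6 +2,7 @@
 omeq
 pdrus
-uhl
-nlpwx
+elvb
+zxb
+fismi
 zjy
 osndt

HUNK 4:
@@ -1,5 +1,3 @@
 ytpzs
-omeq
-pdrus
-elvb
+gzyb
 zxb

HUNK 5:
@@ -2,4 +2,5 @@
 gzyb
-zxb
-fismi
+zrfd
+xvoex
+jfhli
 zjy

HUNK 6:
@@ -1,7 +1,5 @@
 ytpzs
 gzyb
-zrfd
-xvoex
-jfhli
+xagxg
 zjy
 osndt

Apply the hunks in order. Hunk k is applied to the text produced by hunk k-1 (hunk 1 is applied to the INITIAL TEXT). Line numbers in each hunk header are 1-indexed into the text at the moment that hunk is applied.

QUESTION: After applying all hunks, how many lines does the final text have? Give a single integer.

Hunk 1: at line 2 remove [jni,eax] add [chokh,tol,nlpwx] -> 7 lines: ytpzs wif chokh tol nlpwx zjy osndt
Hunk 2: at line 1 remove [wif,chokh,tol] add [omeq,pdrus,uhl] -> 7 lines: ytpzs omeq pdrus uhl nlpwx zjy osndt
Hunk 3: at line 2 remove [uhl,nlpwx] add [elvb,zxb,fismi] -> 8 lines: ytpzs omeq pdrus elvb zxb fismi zjy osndt
Hunk 4: at line 1 remove [omeq,pdrus,elvb] add [gzyb] -> 6 lines: ytpzs gzyb zxb fismi zjy osndt
Hunk 5: at line 2 remove [zxb,fismi] add [zrfd,xvoex,jfhli] -> 7 lines: ytpzs gzyb zrfd xvoex jfhli zjy osndt
Hunk 6: at line 1 remove [zrfd,xvoex,jfhli] add [xagxg] -> 5 lines: ytpzs gzyb xagxg zjy osndt
Final line count: 5

Answer: 5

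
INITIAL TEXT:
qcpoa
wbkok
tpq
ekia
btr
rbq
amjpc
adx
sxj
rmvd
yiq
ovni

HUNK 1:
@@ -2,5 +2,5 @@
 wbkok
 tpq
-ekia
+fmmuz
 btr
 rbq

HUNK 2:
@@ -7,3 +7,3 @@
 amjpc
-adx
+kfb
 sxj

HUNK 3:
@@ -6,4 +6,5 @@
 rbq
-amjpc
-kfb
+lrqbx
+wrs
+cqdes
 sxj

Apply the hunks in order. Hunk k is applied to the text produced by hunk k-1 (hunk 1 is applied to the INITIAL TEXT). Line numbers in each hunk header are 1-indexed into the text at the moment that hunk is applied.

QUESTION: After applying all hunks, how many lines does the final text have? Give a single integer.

Hunk 1: at line 2 remove [ekia] add [fmmuz] -> 12 lines: qcpoa wbkok tpq fmmuz btr rbq amjpc adx sxj rmvd yiq ovni
Hunk 2: at line 7 remove [adx] add [kfb] -> 12 lines: qcpoa wbkok tpq fmmuz btr rbq amjpc kfb sxj rmvd yiq ovni
Hunk 3: at line 6 remove [amjpc,kfb] add [lrqbx,wrs,cqdes] -> 13 lines: qcpoa wbkok tpq fmmuz btr rbq lrqbx wrs cqdes sxj rmvd yiq ovni
Final line count: 13

Answer: 13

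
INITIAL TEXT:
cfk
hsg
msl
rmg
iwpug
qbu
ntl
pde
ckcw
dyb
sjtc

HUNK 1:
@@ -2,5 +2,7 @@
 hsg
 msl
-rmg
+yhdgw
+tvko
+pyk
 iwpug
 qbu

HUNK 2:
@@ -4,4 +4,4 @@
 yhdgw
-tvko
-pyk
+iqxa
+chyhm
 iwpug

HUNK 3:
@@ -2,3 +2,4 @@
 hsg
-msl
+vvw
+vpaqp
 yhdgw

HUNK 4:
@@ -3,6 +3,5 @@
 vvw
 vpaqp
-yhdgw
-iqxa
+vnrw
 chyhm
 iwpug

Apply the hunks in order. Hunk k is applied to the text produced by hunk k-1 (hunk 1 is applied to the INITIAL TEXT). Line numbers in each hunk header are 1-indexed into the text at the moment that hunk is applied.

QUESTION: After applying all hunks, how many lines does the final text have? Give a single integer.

Hunk 1: at line 2 remove [rmg] add [yhdgw,tvko,pyk] -> 13 lines: cfk hsg msl yhdgw tvko pyk iwpug qbu ntl pde ckcw dyb sjtc
Hunk 2: at line 4 remove [tvko,pyk] add [iqxa,chyhm] -> 13 lines: cfk hsg msl yhdgw iqxa chyhm iwpug qbu ntl pde ckcw dyb sjtc
Hunk 3: at line 2 remove [msl] add [vvw,vpaqp] -> 14 lines: cfk hsg vvw vpaqp yhdgw iqxa chyhm iwpug qbu ntl pde ckcw dyb sjtc
Hunk 4: at line 3 remove [yhdgw,iqxa] add [vnrw] -> 13 lines: cfk hsg vvw vpaqp vnrw chyhm iwpug qbu ntl pde ckcw dyb sjtc
Final line count: 13

Answer: 13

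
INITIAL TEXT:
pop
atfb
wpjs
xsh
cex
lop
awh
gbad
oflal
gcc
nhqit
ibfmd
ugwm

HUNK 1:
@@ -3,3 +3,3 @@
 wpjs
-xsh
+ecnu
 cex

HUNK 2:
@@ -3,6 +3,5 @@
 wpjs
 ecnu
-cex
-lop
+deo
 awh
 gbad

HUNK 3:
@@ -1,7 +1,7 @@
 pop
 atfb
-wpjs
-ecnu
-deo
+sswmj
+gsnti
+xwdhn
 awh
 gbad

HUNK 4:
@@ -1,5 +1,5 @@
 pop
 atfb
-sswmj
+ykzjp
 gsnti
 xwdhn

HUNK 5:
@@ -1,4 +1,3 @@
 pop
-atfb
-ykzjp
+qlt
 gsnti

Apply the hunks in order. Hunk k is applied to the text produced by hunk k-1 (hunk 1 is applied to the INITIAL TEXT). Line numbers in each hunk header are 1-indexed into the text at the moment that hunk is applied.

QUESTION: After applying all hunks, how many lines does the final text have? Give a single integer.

Answer: 11

Derivation:
Hunk 1: at line 3 remove [xsh] add [ecnu] -> 13 lines: pop atfb wpjs ecnu cex lop awh gbad oflal gcc nhqit ibfmd ugwm
Hunk 2: at line 3 remove [cex,lop] add [deo] -> 12 lines: pop atfb wpjs ecnu deo awh gbad oflal gcc nhqit ibfmd ugwm
Hunk 3: at line 1 remove [wpjs,ecnu,deo] add [sswmj,gsnti,xwdhn] -> 12 lines: pop atfb sswmj gsnti xwdhn awh gbad oflal gcc nhqit ibfmd ugwm
Hunk 4: at line 1 remove [sswmj] add [ykzjp] -> 12 lines: pop atfb ykzjp gsnti xwdhn awh gbad oflal gcc nhqit ibfmd ugwm
Hunk 5: at line 1 remove [atfb,ykzjp] add [qlt] -> 11 lines: pop qlt gsnti xwdhn awh gbad oflal gcc nhqit ibfmd ugwm
Final line count: 11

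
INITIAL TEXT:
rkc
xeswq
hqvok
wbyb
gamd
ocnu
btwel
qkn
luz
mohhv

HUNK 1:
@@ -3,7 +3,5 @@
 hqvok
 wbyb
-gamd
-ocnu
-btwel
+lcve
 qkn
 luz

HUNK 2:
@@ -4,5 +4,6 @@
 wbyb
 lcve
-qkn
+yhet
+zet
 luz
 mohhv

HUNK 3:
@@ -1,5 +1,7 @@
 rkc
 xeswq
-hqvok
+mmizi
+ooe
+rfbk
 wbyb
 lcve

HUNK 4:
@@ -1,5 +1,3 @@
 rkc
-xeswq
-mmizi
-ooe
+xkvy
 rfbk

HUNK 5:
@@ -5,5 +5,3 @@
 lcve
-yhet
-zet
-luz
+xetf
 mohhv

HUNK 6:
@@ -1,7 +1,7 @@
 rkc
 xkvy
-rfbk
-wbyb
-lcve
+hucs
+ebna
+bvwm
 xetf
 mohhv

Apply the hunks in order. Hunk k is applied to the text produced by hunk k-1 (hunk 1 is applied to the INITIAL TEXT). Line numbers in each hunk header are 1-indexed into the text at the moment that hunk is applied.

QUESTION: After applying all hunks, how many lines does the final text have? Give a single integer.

Answer: 7

Derivation:
Hunk 1: at line 3 remove [gamd,ocnu,btwel] add [lcve] -> 8 lines: rkc xeswq hqvok wbyb lcve qkn luz mohhv
Hunk 2: at line 4 remove [qkn] add [yhet,zet] -> 9 lines: rkc xeswq hqvok wbyb lcve yhet zet luz mohhv
Hunk 3: at line 1 remove [hqvok] add [mmizi,ooe,rfbk] -> 11 lines: rkc xeswq mmizi ooe rfbk wbyb lcve yhet zet luz mohhv
Hunk 4: at line 1 remove [xeswq,mmizi,ooe] add [xkvy] -> 9 lines: rkc xkvy rfbk wbyb lcve yhet zet luz mohhv
Hunk 5: at line 5 remove [yhet,zet,luz] add [xetf] -> 7 lines: rkc xkvy rfbk wbyb lcve xetf mohhv
Hunk 6: at line 1 remove [rfbk,wbyb,lcve] add [hucs,ebna,bvwm] -> 7 lines: rkc xkvy hucs ebna bvwm xetf mohhv
Final line count: 7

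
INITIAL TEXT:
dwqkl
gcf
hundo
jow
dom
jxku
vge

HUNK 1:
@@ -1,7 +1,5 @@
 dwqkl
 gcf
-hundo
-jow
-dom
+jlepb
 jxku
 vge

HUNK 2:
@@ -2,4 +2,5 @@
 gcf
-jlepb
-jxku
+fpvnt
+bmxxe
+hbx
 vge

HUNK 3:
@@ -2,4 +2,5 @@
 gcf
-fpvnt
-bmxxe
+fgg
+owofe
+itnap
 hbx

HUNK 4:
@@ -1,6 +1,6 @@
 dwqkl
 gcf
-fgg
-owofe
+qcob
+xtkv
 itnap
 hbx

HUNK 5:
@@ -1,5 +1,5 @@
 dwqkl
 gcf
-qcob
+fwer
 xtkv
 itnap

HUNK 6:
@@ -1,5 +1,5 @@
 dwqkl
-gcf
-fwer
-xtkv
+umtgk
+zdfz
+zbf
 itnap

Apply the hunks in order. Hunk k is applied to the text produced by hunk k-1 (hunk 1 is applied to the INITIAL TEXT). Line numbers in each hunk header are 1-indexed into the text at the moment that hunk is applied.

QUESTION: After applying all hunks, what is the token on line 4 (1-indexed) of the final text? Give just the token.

Answer: zbf

Derivation:
Hunk 1: at line 1 remove [hundo,jow,dom] add [jlepb] -> 5 lines: dwqkl gcf jlepb jxku vge
Hunk 2: at line 2 remove [jlepb,jxku] add [fpvnt,bmxxe,hbx] -> 6 lines: dwqkl gcf fpvnt bmxxe hbx vge
Hunk 3: at line 2 remove [fpvnt,bmxxe] add [fgg,owofe,itnap] -> 7 lines: dwqkl gcf fgg owofe itnap hbx vge
Hunk 4: at line 1 remove [fgg,owofe] add [qcob,xtkv] -> 7 lines: dwqkl gcf qcob xtkv itnap hbx vge
Hunk 5: at line 1 remove [qcob] add [fwer] -> 7 lines: dwqkl gcf fwer xtkv itnap hbx vge
Hunk 6: at line 1 remove [gcf,fwer,xtkv] add [umtgk,zdfz,zbf] -> 7 lines: dwqkl umtgk zdfz zbf itnap hbx vge
Final line 4: zbf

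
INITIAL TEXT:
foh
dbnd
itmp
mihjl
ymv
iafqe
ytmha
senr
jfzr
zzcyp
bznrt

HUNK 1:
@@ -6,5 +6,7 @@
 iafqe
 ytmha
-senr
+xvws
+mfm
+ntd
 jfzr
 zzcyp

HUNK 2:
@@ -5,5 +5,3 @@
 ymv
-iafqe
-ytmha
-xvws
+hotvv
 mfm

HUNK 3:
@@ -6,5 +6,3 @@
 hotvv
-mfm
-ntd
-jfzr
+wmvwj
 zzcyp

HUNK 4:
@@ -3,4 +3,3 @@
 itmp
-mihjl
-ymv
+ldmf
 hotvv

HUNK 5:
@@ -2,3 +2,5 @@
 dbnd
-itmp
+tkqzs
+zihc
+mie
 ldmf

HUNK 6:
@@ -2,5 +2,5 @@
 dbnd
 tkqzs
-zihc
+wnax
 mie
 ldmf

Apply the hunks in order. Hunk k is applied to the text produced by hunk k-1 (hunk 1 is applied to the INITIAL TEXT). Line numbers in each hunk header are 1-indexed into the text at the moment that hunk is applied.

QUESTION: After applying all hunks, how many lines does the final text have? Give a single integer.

Answer: 10

Derivation:
Hunk 1: at line 6 remove [senr] add [xvws,mfm,ntd] -> 13 lines: foh dbnd itmp mihjl ymv iafqe ytmha xvws mfm ntd jfzr zzcyp bznrt
Hunk 2: at line 5 remove [iafqe,ytmha,xvws] add [hotvv] -> 11 lines: foh dbnd itmp mihjl ymv hotvv mfm ntd jfzr zzcyp bznrt
Hunk 3: at line 6 remove [mfm,ntd,jfzr] add [wmvwj] -> 9 lines: foh dbnd itmp mihjl ymv hotvv wmvwj zzcyp bznrt
Hunk 4: at line 3 remove [mihjl,ymv] add [ldmf] -> 8 lines: foh dbnd itmp ldmf hotvv wmvwj zzcyp bznrt
Hunk 5: at line 2 remove [itmp] add [tkqzs,zihc,mie] -> 10 lines: foh dbnd tkqzs zihc mie ldmf hotvv wmvwj zzcyp bznrt
Hunk 6: at line 2 remove [zihc] add [wnax] -> 10 lines: foh dbnd tkqzs wnax mie ldmf hotvv wmvwj zzcyp bznrt
Final line count: 10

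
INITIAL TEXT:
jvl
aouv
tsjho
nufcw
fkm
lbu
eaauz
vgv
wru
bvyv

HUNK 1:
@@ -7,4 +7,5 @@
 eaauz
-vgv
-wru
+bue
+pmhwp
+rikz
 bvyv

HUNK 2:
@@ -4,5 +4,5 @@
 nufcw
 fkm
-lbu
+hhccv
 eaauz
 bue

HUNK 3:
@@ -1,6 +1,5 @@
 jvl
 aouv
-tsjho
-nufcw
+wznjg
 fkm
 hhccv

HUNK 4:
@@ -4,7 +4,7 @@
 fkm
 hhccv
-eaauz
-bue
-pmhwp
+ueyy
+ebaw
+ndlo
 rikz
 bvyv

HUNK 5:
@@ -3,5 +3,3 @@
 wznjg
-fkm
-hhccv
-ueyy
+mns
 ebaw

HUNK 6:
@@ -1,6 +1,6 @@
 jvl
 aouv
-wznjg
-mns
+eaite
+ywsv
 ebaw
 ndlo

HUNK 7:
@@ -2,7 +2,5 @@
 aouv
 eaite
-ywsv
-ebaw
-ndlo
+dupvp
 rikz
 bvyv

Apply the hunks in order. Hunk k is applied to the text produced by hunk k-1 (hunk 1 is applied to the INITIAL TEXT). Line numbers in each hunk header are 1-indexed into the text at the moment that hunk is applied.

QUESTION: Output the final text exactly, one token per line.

Hunk 1: at line 7 remove [vgv,wru] add [bue,pmhwp,rikz] -> 11 lines: jvl aouv tsjho nufcw fkm lbu eaauz bue pmhwp rikz bvyv
Hunk 2: at line 4 remove [lbu] add [hhccv] -> 11 lines: jvl aouv tsjho nufcw fkm hhccv eaauz bue pmhwp rikz bvyv
Hunk 3: at line 1 remove [tsjho,nufcw] add [wznjg] -> 10 lines: jvl aouv wznjg fkm hhccv eaauz bue pmhwp rikz bvyv
Hunk 4: at line 4 remove [eaauz,bue,pmhwp] add [ueyy,ebaw,ndlo] -> 10 lines: jvl aouv wznjg fkm hhccv ueyy ebaw ndlo rikz bvyv
Hunk 5: at line 3 remove [fkm,hhccv,ueyy] add [mns] -> 8 lines: jvl aouv wznjg mns ebaw ndlo rikz bvyv
Hunk 6: at line 1 remove [wznjg,mns] add [eaite,ywsv] -> 8 lines: jvl aouv eaite ywsv ebaw ndlo rikz bvyv
Hunk 7: at line 2 remove [ywsv,ebaw,ndlo] add [dupvp] -> 6 lines: jvl aouv eaite dupvp rikz bvyv

Answer: jvl
aouv
eaite
dupvp
rikz
bvyv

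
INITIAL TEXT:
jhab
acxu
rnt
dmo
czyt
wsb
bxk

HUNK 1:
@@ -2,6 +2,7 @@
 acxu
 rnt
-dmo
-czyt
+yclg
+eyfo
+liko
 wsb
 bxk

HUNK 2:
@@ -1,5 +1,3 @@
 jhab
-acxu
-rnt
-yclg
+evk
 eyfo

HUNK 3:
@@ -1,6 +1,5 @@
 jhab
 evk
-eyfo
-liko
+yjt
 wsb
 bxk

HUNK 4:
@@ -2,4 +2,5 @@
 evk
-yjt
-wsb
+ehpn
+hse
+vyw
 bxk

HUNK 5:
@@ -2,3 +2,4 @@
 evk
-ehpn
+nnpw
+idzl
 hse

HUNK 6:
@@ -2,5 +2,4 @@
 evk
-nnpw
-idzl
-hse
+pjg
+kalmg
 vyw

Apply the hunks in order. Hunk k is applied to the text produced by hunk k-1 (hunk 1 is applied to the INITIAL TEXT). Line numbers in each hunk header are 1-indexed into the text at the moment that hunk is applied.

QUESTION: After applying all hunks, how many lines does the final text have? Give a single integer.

Answer: 6

Derivation:
Hunk 1: at line 2 remove [dmo,czyt] add [yclg,eyfo,liko] -> 8 lines: jhab acxu rnt yclg eyfo liko wsb bxk
Hunk 2: at line 1 remove [acxu,rnt,yclg] add [evk] -> 6 lines: jhab evk eyfo liko wsb bxk
Hunk 3: at line 1 remove [eyfo,liko] add [yjt] -> 5 lines: jhab evk yjt wsb bxk
Hunk 4: at line 2 remove [yjt,wsb] add [ehpn,hse,vyw] -> 6 lines: jhab evk ehpn hse vyw bxk
Hunk 5: at line 2 remove [ehpn] add [nnpw,idzl] -> 7 lines: jhab evk nnpw idzl hse vyw bxk
Hunk 6: at line 2 remove [nnpw,idzl,hse] add [pjg,kalmg] -> 6 lines: jhab evk pjg kalmg vyw bxk
Final line count: 6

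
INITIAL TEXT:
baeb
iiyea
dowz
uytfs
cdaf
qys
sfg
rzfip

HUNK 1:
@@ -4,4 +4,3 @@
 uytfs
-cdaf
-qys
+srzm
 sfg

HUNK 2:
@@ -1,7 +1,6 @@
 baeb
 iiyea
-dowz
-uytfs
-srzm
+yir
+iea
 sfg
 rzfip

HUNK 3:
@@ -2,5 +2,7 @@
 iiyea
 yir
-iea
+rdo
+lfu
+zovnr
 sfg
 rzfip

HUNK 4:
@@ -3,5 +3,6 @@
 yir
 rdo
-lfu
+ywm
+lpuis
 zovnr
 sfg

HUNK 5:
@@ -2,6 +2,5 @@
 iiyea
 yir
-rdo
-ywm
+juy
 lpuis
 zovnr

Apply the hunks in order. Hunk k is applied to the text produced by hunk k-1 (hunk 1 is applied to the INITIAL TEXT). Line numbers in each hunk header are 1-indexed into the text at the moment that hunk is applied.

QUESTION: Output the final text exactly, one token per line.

Hunk 1: at line 4 remove [cdaf,qys] add [srzm] -> 7 lines: baeb iiyea dowz uytfs srzm sfg rzfip
Hunk 2: at line 1 remove [dowz,uytfs,srzm] add [yir,iea] -> 6 lines: baeb iiyea yir iea sfg rzfip
Hunk 3: at line 2 remove [iea] add [rdo,lfu,zovnr] -> 8 lines: baeb iiyea yir rdo lfu zovnr sfg rzfip
Hunk 4: at line 3 remove [lfu] add [ywm,lpuis] -> 9 lines: baeb iiyea yir rdo ywm lpuis zovnr sfg rzfip
Hunk 5: at line 2 remove [rdo,ywm] add [juy] -> 8 lines: baeb iiyea yir juy lpuis zovnr sfg rzfip

Answer: baeb
iiyea
yir
juy
lpuis
zovnr
sfg
rzfip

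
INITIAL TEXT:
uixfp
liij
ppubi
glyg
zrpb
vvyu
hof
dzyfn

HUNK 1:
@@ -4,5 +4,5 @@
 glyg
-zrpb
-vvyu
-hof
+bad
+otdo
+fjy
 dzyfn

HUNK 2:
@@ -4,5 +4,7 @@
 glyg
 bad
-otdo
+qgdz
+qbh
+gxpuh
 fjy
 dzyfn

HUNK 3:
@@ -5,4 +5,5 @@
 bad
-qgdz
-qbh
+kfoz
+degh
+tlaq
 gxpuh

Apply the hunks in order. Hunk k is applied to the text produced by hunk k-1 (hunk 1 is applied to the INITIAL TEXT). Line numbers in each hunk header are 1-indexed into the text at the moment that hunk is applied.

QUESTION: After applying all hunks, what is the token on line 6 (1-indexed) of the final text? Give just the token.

Hunk 1: at line 4 remove [zrpb,vvyu,hof] add [bad,otdo,fjy] -> 8 lines: uixfp liij ppubi glyg bad otdo fjy dzyfn
Hunk 2: at line 4 remove [otdo] add [qgdz,qbh,gxpuh] -> 10 lines: uixfp liij ppubi glyg bad qgdz qbh gxpuh fjy dzyfn
Hunk 3: at line 5 remove [qgdz,qbh] add [kfoz,degh,tlaq] -> 11 lines: uixfp liij ppubi glyg bad kfoz degh tlaq gxpuh fjy dzyfn
Final line 6: kfoz

Answer: kfoz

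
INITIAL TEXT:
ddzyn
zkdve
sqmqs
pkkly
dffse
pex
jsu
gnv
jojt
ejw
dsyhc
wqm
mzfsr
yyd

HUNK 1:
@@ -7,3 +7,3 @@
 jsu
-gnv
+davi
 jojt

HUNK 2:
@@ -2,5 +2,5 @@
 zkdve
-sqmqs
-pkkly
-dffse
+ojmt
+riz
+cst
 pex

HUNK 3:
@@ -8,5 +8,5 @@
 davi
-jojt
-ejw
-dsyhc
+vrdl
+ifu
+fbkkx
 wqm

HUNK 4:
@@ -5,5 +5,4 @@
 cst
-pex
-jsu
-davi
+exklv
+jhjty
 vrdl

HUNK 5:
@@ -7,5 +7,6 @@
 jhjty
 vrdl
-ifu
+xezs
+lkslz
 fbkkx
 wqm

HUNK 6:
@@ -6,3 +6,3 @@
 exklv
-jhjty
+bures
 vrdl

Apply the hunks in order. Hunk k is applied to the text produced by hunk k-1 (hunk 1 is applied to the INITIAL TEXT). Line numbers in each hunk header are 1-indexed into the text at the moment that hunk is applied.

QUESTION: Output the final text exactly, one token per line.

Hunk 1: at line 7 remove [gnv] add [davi] -> 14 lines: ddzyn zkdve sqmqs pkkly dffse pex jsu davi jojt ejw dsyhc wqm mzfsr yyd
Hunk 2: at line 2 remove [sqmqs,pkkly,dffse] add [ojmt,riz,cst] -> 14 lines: ddzyn zkdve ojmt riz cst pex jsu davi jojt ejw dsyhc wqm mzfsr yyd
Hunk 3: at line 8 remove [jojt,ejw,dsyhc] add [vrdl,ifu,fbkkx] -> 14 lines: ddzyn zkdve ojmt riz cst pex jsu davi vrdl ifu fbkkx wqm mzfsr yyd
Hunk 4: at line 5 remove [pex,jsu,davi] add [exklv,jhjty] -> 13 lines: ddzyn zkdve ojmt riz cst exklv jhjty vrdl ifu fbkkx wqm mzfsr yyd
Hunk 5: at line 7 remove [ifu] add [xezs,lkslz] -> 14 lines: ddzyn zkdve ojmt riz cst exklv jhjty vrdl xezs lkslz fbkkx wqm mzfsr yyd
Hunk 6: at line 6 remove [jhjty] add [bures] -> 14 lines: ddzyn zkdve ojmt riz cst exklv bures vrdl xezs lkslz fbkkx wqm mzfsr yyd

Answer: ddzyn
zkdve
ojmt
riz
cst
exklv
bures
vrdl
xezs
lkslz
fbkkx
wqm
mzfsr
yyd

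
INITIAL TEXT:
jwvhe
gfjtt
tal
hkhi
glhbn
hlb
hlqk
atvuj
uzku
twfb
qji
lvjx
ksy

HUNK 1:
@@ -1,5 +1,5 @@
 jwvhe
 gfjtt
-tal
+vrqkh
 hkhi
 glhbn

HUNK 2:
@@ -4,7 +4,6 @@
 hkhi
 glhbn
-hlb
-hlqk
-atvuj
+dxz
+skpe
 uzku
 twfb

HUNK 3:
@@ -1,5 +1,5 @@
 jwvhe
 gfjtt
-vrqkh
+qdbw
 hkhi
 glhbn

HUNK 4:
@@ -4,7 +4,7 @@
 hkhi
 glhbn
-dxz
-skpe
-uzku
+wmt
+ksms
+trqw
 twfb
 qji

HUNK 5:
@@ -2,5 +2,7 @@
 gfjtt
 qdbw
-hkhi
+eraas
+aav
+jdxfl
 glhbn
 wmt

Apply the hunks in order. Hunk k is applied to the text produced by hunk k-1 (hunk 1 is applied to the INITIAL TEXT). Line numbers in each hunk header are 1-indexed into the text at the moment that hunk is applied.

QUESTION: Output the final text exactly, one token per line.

Answer: jwvhe
gfjtt
qdbw
eraas
aav
jdxfl
glhbn
wmt
ksms
trqw
twfb
qji
lvjx
ksy

Derivation:
Hunk 1: at line 1 remove [tal] add [vrqkh] -> 13 lines: jwvhe gfjtt vrqkh hkhi glhbn hlb hlqk atvuj uzku twfb qji lvjx ksy
Hunk 2: at line 4 remove [hlb,hlqk,atvuj] add [dxz,skpe] -> 12 lines: jwvhe gfjtt vrqkh hkhi glhbn dxz skpe uzku twfb qji lvjx ksy
Hunk 3: at line 1 remove [vrqkh] add [qdbw] -> 12 lines: jwvhe gfjtt qdbw hkhi glhbn dxz skpe uzku twfb qji lvjx ksy
Hunk 4: at line 4 remove [dxz,skpe,uzku] add [wmt,ksms,trqw] -> 12 lines: jwvhe gfjtt qdbw hkhi glhbn wmt ksms trqw twfb qji lvjx ksy
Hunk 5: at line 2 remove [hkhi] add [eraas,aav,jdxfl] -> 14 lines: jwvhe gfjtt qdbw eraas aav jdxfl glhbn wmt ksms trqw twfb qji lvjx ksy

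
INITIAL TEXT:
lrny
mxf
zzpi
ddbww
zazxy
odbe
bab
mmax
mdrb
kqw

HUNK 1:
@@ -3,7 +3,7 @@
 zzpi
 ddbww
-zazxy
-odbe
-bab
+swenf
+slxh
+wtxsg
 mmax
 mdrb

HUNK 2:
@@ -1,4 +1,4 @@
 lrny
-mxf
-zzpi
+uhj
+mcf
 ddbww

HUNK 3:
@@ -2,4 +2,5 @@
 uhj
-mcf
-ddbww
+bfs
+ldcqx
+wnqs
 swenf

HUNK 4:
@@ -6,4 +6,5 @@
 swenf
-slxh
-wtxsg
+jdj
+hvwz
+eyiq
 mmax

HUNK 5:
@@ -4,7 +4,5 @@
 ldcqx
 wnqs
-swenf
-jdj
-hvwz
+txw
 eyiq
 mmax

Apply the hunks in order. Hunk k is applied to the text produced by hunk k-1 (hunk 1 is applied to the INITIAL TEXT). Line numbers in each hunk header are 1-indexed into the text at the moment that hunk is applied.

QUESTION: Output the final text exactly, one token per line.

Hunk 1: at line 3 remove [zazxy,odbe,bab] add [swenf,slxh,wtxsg] -> 10 lines: lrny mxf zzpi ddbww swenf slxh wtxsg mmax mdrb kqw
Hunk 2: at line 1 remove [mxf,zzpi] add [uhj,mcf] -> 10 lines: lrny uhj mcf ddbww swenf slxh wtxsg mmax mdrb kqw
Hunk 3: at line 2 remove [mcf,ddbww] add [bfs,ldcqx,wnqs] -> 11 lines: lrny uhj bfs ldcqx wnqs swenf slxh wtxsg mmax mdrb kqw
Hunk 4: at line 6 remove [slxh,wtxsg] add [jdj,hvwz,eyiq] -> 12 lines: lrny uhj bfs ldcqx wnqs swenf jdj hvwz eyiq mmax mdrb kqw
Hunk 5: at line 4 remove [swenf,jdj,hvwz] add [txw] -> 10 lines: lrny uhj bfs ldcqx wnqs txw eyiq mmax mdrb kqw

Answer: lrny
uhj
bfs
ldcqx
wnqs
txw
eyiq
mmax
mdrb
kqw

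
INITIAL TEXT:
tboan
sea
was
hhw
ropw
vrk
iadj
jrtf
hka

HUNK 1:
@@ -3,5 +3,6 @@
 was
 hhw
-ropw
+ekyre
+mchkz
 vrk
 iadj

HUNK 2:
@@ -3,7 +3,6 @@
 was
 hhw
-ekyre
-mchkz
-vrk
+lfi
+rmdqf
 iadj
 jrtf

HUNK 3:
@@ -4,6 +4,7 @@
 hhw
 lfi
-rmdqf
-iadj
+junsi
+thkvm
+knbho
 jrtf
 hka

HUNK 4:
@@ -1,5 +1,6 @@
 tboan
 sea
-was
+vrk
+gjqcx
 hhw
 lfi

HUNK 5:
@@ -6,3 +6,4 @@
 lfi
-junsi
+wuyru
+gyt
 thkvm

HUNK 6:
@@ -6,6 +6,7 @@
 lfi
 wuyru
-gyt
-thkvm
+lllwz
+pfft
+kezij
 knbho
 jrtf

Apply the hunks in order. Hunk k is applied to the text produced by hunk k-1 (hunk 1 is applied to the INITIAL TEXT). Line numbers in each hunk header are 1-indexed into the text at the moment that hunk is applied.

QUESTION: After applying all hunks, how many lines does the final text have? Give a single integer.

Hunk 1: at line 3 remove [ropw] add [ekyre,mchkz] -> 10 lines: tboan sea was hhw ekyre mchkz vrk iadj jrtf hka
Hunk 2: at line 3 remove [ekyre,mchkz,vrk] add [lfi,rmdqf] -> 9 lines: tboan sea was hhw lfi rmdqf iadj jrtf hka
Hunk 3: at line 4 remove [rmdqf,iadj] add [junsi,thkvm,knbho] -> 10 lines: tboan sea was hhw lfi junsi thkvm knbho jrtf hka
Hunk 4: at line 1 remove [was] add [vrk,gjqcx] -> 11 lines: tboan sea vrk gjqcx hhw lfi junsi thkvm knbho jrtf hka
Hunk 5: at line 6 remove [junsi] add [wuyru,gyt] -> 12 lines: tboan sea vrk gjqcx hhw lfi wuyru gyt thkvm knbho jrtf hka
Hunk 6: at line 6 remove [gyt,thkvm] add [lllwz,pfft,kezij] -> 13 lines: tboan sea vrk gjqcx hhw lfi wuyru lllwz pfft kezij knbho jrtf hka
Final line count: 13

Answer: 13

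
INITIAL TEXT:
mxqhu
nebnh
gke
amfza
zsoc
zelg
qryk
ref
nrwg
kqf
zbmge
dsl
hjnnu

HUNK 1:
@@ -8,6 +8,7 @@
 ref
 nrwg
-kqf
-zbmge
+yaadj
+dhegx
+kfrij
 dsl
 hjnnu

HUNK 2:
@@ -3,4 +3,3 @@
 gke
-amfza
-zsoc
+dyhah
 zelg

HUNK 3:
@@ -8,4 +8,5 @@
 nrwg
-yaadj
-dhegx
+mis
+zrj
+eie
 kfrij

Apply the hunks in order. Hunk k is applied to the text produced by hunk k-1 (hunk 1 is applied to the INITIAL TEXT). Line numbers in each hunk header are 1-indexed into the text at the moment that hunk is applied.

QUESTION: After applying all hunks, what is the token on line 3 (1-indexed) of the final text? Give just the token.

Answer: gke

Derivation:
Hunk 1: at line 8 remove [kqf,zbmge] add [yaadj,dhegx,kfrij] -> 14 lines: mxqhu nebnh gke amfza zsoc zelg qryk ref nrwg yaadj dhegx kfrij dsl hjnnu
Hunk 2: at line 3 remove [amfza,zsoc] add [dyhah] -> 13 lines: mxqhu nebnh gke dyhah zelg qryk ref nrwg yaadj dhegx kfrij dsl hjnnu
Hunk 3: at line 8 remove [yaadj,dhegx] add [mis,zrj,eie] -> 14 lines: mxqhu nebnh gke dyhah zelg qryk ref nrwg mis zrj eie kfrij dsl hjnnu
Final line 3: gke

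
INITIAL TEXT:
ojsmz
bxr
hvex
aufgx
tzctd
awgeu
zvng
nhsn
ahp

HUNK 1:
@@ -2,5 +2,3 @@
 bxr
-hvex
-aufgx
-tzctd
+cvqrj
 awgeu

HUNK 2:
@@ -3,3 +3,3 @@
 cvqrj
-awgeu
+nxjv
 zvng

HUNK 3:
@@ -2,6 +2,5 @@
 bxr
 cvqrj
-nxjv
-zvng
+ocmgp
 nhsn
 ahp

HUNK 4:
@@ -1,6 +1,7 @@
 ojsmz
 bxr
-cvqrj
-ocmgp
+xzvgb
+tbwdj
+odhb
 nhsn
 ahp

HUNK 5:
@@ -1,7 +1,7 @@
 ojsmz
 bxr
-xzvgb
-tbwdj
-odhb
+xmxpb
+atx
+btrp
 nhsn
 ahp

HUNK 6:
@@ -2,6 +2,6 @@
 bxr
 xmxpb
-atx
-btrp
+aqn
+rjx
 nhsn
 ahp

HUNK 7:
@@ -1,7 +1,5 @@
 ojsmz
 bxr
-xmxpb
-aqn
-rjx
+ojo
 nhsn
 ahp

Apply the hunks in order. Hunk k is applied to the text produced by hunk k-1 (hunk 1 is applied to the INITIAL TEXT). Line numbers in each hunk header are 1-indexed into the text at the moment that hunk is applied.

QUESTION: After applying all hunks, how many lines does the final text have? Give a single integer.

Answer: 5

Derivation:
Hunk 1: at line 2 remove [hvex,aufgx,tzctd] add [cvqrj] -> 7 lines: ojsmz bxr cvqrj awgeu zvng nhsn ahp
Hunk 2: at line 3 remove [awgeu] add [nxjv] -> 7 lines: ojsmz bxr cvqrj nxjv zvng nhsn ahp
Hunk 3: at line 2 remove [nxjv,zvng] add [ocmgp] -> 6 lines: ojsmz bxr cvqrj ocmgp nhsn ahp
Hunk 4: at line 1 remove [cvqrj,ocmgp] add [xzvgb,tbwdj,odhb] -> 7 lines: ojsmz bxr xzvgb tbwdj odhb nhsn ahp
Hunk 5: at line 1 remove [xzvgb,tbwdj,odhb] add [xmxpb,atx,btrp] -> 7 lines: ojsmz bxr xmxpb atx btrp nhsn ahp
Hunk 6: at line 2 remove [atx,btrp] add [aqn,rjx] -> 7 lines: ojsmz bxr xmxpb aqn rjx nhsn ahp
Hunk 7: at line 1 remove [xmxpb,aqn,rjx] add [ojo] -> 5 lines: ojsmz bxr ojo nhsn ahp
Final line count: 5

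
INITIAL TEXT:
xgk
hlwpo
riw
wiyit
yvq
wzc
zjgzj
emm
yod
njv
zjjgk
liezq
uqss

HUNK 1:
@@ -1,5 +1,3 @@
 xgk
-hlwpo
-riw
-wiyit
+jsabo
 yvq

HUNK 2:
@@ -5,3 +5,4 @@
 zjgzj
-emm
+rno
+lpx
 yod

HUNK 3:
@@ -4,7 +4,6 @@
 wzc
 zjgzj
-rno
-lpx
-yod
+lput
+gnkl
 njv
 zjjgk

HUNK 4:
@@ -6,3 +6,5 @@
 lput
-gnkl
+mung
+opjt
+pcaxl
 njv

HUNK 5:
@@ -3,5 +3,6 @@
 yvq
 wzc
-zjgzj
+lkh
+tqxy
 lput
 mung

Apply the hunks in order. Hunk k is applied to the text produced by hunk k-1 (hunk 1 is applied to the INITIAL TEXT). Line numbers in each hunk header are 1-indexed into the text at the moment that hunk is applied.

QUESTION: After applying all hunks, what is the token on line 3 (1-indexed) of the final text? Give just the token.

Answer: yvq

Derivation:
Hunk 1: at line 1 remove [hlwpo,riw,wiyit] add [jsabo] -> 11 lines: xgk jsabo yvq wzc zjgzj emm yod njv zjjgk liezq uqss
Hunk 2: at line 5 remove [emm] add [rno,lpx] -> 12 lines: xgk jsabo yvq wzc zjgzj rno lpx yod njv zjjgk liezq uqss
Hunk 3: at line 4 remove [rno,lpx,yod] add [lput,gnkl] -> 11 lines: xgk jsabo yvq wzc zjgzj lput gnkl njv zjjgk liezq uqss
Hunk 4: at line 6 remove [gnkl] add [mung,opjt,pcaxl] -> 13 lines: xgk jsabo yvq wzc zjgzj lput mung opjt pcaxl njv zjjgk liezq uqss
Hunk 5: at line 3 remove [zjgzj] add [lkh,tqxy] -> 14 lines: xgk jsabo yvq wzc lkh tqxy lput mung opjt pcaxl njv zjjgk liezq uqss
Final line 3: yvq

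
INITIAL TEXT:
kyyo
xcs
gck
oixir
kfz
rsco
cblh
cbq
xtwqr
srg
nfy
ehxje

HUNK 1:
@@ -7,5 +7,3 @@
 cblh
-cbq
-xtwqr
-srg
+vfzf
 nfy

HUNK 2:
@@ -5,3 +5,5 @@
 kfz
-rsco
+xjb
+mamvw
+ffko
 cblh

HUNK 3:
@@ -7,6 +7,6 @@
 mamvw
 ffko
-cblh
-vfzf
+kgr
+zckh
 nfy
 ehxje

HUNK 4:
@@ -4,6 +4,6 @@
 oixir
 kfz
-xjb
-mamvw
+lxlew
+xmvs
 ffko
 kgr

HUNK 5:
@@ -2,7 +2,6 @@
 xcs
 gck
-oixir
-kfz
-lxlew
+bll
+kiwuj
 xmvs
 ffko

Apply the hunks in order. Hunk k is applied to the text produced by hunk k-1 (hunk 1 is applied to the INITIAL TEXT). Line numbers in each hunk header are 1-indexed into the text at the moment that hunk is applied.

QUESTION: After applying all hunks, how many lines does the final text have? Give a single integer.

Hunk 1: at line 7 remove [cbq,xtwqr,srg] add [vfzf] -> 10 lines: kyyo xcs gck oixir kfz rsco cblh vfzf nfy ehxje
Hunk 2: at line 5 remove [rsco] add [xjb,mamvw,ffko] -> 12 lines: kyyo xcs gck oixir kfz xjb mamvw ffko cblh vfzf nfy ehxje
Hunk 3: at line 7 remove [cblh,vfzf] add [kgr,zckh] -> 12 lines: kyyo xcs gck oixir kfz xjb mamvw ffko kgr zckh nfy ehxje
Hunk 4: at line 4 remove [xjb,mamvw] add [lxlew,xmvs] -> 12 lines: kyyo xcs gck oixir kfz lxlew xmvs ffko kgr zckh nfy ehxje
Hunk 5: at line 2 remove [oixir,kfz,lxlew] add [bll,kiwuj] -> 11 lines: kyyo xcs gck bll kiwuj xmvs ffko kgr zckh nfy ehxje
Final line count: 11

Answer: 11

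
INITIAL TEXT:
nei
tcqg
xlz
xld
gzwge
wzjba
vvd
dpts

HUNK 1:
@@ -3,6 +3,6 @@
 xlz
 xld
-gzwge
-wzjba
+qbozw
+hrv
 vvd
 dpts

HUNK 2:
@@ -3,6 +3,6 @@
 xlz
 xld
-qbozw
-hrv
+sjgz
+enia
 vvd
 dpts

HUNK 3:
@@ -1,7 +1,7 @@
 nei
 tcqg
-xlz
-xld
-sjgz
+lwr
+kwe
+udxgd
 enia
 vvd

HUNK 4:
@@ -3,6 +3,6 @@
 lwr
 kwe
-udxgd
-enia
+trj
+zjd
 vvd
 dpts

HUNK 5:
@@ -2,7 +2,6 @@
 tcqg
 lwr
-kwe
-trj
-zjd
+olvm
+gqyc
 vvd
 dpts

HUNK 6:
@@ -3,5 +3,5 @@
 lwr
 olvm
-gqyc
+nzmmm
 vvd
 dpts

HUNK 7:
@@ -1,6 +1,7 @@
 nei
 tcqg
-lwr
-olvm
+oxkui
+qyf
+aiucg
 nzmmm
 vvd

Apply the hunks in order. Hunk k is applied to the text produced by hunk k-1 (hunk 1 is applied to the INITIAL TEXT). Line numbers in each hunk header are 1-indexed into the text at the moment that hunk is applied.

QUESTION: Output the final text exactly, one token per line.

Answer: nei
tcqg
oxkui
qyf
aiucg
nzmmm
vvd
dpts

Derivation:
Hunk 1: at line 3 remove [gzwge,wzjba] add [qbozw,hrv] -> 8 lines: nei tcqg xlz xld qbozw hrv vvd dpts
Hunk 2: at line 3 remove [qbozw,hrv] add [sjgz,enia] -> 8 lines: nei tcqg xlz xld sjgz enia vvd dpts
Hunk 3: at line 1 remove [xlz,xld,sjgz] add [lwr,kwe,udxgd] -> 8 lines: nei tcqg lwr kwe udxgd enia vvd dpts
Hunk 4: at line 3 remove [udxgd,enia] add [trj,zjd] -> 8 lines: nei tcqg lwr kwe trj zjd vvd dpts
Hunk 5: at line 2 remove [kwe,trj,zjd] add [olvm,gqyc] -> 7 lines: nei tcqg lwr olvm gqyc vvd dpts
Hunk 6: at line 3 remove [gqyc] add [nzmmm] -> 7 lines: nei tcqg lwr olvm nzmmm vvd dpts
Hunk 7: at line 1 remove [lwr,olvm] add [oxkui,qyf,aiucg] -> 8 lines: nei tcqg oxkui qyf aiucg nzmmm vvd dpts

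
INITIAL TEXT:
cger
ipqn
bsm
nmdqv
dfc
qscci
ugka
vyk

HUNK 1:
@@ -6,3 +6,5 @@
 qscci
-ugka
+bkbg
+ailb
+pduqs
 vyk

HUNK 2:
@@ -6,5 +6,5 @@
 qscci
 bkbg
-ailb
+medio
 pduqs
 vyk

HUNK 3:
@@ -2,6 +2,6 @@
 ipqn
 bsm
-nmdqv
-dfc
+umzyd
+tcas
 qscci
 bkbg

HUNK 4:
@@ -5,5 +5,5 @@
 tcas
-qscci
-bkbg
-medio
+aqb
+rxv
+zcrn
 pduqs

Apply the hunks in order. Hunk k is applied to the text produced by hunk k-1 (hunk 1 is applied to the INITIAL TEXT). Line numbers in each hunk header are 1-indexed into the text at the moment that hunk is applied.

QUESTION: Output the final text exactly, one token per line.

Answer: cger
ipqn
bsm
umzyd
tcas
aqb
rxv
zcrn
pduqs
vyk

Derivation:
Hunk 1: at line 6 remove [ugka] add [bkbg,ailb,pduqs] -> 10 lines: cger ipqn bsm nmdqv dfc qscci bkbg ailb pduqs vyk
Hunk 2: at line 6 remove [ailb] add [medio] -> 10 lines: cger ipqn bsm nmdqv dfc qscci bkbg medio pduqs vyk
Hunk 3: at line 2 remove [nmdqv,dfc] add [umzyd,tcas] -> 10 lines: cger ipqn bsm umzyd tcas qscci bkbg medio pduqs vyk
Hunk 4: at line 5 remove [qscci,bkbg,medio] add [aqb,rxv,zcrn] -> 10 lines: cger ipqn bsm umzyd tcas aqb rxv zcrn pduqs vyk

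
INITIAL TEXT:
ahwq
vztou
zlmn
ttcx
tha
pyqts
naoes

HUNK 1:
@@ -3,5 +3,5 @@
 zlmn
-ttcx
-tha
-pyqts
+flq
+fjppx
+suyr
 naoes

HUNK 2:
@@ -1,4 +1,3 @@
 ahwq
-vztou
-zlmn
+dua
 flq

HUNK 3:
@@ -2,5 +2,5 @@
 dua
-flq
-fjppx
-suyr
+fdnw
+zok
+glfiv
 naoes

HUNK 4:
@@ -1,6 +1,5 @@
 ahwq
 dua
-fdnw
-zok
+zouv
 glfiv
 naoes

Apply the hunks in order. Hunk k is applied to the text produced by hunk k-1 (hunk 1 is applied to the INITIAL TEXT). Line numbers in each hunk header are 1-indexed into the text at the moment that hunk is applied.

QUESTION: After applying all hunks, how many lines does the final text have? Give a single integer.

Hunk 1: at line 3 remove [ttcx,tha,pyqts] add [flq,fjppx,suyr] -> 7 lines: ahwq vztou zlmn flq fjppx suyr naoes
Hunk 2: at line 1 remove [vztou,zlmn] add [dua] -> 6 lines: ahwq dua flq fjppx suyr naoes
Hunk 3: at line 2 remove [flq,fjppx,suyr] add [fdnw,zok,glfiv] -> 6 lines: ahwq dua fdnw zok glfiv naoes
Hunk 4: at line 1 remove [fdnw,zok] add [zouv] -> 5 lines: ahwq dua zouv glfiv naoes
Final line count: 5

Answer: 5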